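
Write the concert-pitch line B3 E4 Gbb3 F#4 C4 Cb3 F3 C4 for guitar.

Written C4 sounds as C3 on the guitar, so concert pitches are written a perfect octave up.
B3 → B4
E4 → E5
Gbb3 → Gbb4
F#4 → F#5
C4 → C5
Cb3 → Cb4
F3 → F4
C4 → C5

B4 E5 Gbb4 F#5 C5 Cb4 F4 C5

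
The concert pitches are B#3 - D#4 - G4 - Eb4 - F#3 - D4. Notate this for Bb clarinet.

The Bb clarinet sounds a major second below written, so the written part must be a major second above concert — transpose each note up.
B#3 to C##4
D#4 to E#4
G4 to A4
Eb4 to F4
F#3 to G#3
D4 to E4

C##4 E#4 A4 F4 G#3 E4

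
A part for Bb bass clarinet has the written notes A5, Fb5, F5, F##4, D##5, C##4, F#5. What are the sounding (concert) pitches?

G4 Ebb4 Eb4 E#3 C##4 B#2 E4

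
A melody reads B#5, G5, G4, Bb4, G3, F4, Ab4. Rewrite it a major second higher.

C##6 A5 A4 C5 A3 G4 Bb4

B#5 up a major second is C##6.
A major second up from G5 gives A5.
G4: a second up reaches A, and 2 semitones makes it A4.
Bb4 up a major second is C5.
G3 up a major second is A3.
A major second up from F4 gives G4.
Ab4: a second up reaches B, and 2 semitones makes it Bb4.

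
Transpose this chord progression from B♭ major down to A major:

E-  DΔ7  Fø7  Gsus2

B♭ major down to A major is a minor second; each chord root moves by that interval while the quality stays the same.
E-: root E down a minor second → D#, giving D#-.
DΔ7: root D down a minor second → C#, giving C#Δ7.
Fø7: root F down a minor second → E, giving Eø7.
Gsus2: root G down a minor second → F#, giving F#sus2.

D#- C#Δ7 Eø7 F#sus2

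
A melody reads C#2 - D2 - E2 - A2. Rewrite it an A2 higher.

D##2 E#2 F##2 B#2

C#2 gives D##2
D2 gives E#2
E2 gives F##2
A2 gives B#2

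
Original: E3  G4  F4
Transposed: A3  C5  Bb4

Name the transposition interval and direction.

Take the first pair: E3 → A3. E to A spans 4 letter names, so the interval is some kind of fourth.
E3 to A3 is 5 semitones, which makes it a perfect fourth; the second version is higher, so the direction is up.
Checking another pair — F4 → Bb4 — gives the same interval.

up a perfect fourth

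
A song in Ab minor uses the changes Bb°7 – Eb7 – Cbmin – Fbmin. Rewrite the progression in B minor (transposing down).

C#°7 F#7 Dmin Gmin

Ab minor down to B minor is a diminished seventh; each chord root moves by that interval while the quality stays the same.
Bb°7: root Bb down a diminished seventh → C#, giving C#°7.
Eb7: root Eb down a diminished seventh → F#, giving F#7.
Cbmin: root Cb down a diminished seventh → D, giving Dmin.
Fbmin: root Fb down a diminished seventh → G, giving Gmin.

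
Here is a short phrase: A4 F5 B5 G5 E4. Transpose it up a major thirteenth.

F#6 D7 G#7 E7 C#6

A4 → F#6
F5 → D7
B5 → G#7
G5 → E7
E4 → C#6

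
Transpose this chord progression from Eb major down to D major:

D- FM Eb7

C#- EM D7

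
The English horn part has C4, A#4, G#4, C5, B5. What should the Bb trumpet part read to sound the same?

First find concert pitch: the English horn sounds a perfect fifth below written, so C4 A#4 G#4 C5 B5 sounds F3 D#4 C#4 F4 E5.
Then write for Bb trumpet: it sounds a major second below written, so the part must be a major second above concert.
F3 → G3
D#4 → E#4
C#4 → D#4
F4 → G4
E5 → F#5

G3 E#4 D#4 G4 F#5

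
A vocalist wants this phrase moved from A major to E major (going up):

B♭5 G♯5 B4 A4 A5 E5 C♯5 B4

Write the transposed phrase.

F6 D#6 F#5 E5 E6 B5 G#5 F#5

From A up to E is a perfect fifth; apply that to each pitch.
Bb5 becomes F6
G#5 becomes D#6
B4 becomes F#5
A4 becomes E5
A5 becomes E6
E5 becomes B5
C#5 becomes G#5
B4 becomes F#5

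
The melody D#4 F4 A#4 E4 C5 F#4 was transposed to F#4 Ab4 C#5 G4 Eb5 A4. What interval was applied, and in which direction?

up a minor third

From D#4 to F#4 is 3 letter names — a third of some quality.
D#4 to F#4 is 3 semitones, which makes it a minor third; the second version is higher, so the direction is up.
Checking another pair — F#4 → A4 — gives the same interval.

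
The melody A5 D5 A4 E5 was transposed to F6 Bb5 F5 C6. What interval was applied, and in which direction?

From A5 to F6 is 6 letter names — a sixth of some quality.
A5 to F6 is 8 semitones, which makes it a minor sixth; the second version is higher, so the direction is up.
Checking another pair — E5 → C6 — gives the same interval.

up a minor sixth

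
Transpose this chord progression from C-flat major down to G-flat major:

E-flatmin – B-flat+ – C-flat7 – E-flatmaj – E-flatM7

Bbmin F+ Gb7 Bbmaj BbM7

C-flat major down to G-flat major is a perfect fourth; each chord root moves by that interval while the quality stays the same.
E-flatmin: root E-flat down a perfect fourth → Bb, giving Bbmin.
B-flat+: root B-flat down a perfect fourth → F, giving F+.
C-flat7: root C-flat down a perfect fourth → Gb, giving Gb7.
E-flatmaj: root E-flat down a perfect fourth → Bb, giving Bbmaj.
E-flatM7: root E-flat down a perfect fourth → Bb, giving BbM7.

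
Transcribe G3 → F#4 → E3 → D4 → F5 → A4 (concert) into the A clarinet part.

Bb3 A4 G3 F4 Ab5 C5

Written C4 sounds as A3 on the A clarinet, so concert pitches are written a minor third up.
G3 -> Bb3
F#4 -> A4
E3 -> G3
D4 -> F4
F5 -> Ab5
A4 -> C5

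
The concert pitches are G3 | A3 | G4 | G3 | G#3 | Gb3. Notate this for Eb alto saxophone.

E4 F#4 E5 E4 E#4 Eb4

Written C4 sounds as Eb3 on the Eb alto saxophone, so concert pitches are written a major sixth up.
G3 to E4
A3 to F#4
G4 to E5
G3 to E4
G#3 to E#4
Gb3 to Eb4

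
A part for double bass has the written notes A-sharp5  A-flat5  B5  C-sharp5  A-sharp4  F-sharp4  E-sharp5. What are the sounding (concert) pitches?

Written C4 on the double bass sounds as C3, a perfect octave lower; apply that shift to every note.
A#5 becomes A#4
Ab5 becomes Ab4
B5 becomes B4
C#5 becomes C#4
A#4 becomes A#3
F#4 becomes F#3
E#5 becomes E#4

A#4 Ab4 B4 C#4 A#3 F#3 E#4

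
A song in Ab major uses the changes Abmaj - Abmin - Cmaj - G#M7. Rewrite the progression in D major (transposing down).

Dmaj Dmin F#maj C##M7

Ab major down to D major is a diminished fifth; each chord root moves by that interval while the quality stays the same.
Abmaj: root Ab down a diminished fifth → D, giving Dmaj.
Abmin: root Ab down a diminished fifth → D, giving Dmin.
Cmaj: root C down a diminished fifth → F#, giving F#maj.
G#M7: root G# down a diminished fifth → C##, giving C##M7.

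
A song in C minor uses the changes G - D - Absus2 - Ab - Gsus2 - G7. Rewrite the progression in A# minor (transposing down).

E# B# F#sus2 F# E#sus2 E#7

C minor down to A# minor is a diminished third; each chord root moves by that interval while the quality stays the same.
G: root G down a diminished third → E#, giving E#.
D: root D down a diminished third → B#, giving B#.
Absus2: root Ab down a diminished third → F#, giving F#sus2.
Ab: root Ab down a diminished third → F#, giving F#.
Gsus2: root G down a diminished third → E#, giving E#sus2.
G7: root G down a diminished third → E#, giving E#7.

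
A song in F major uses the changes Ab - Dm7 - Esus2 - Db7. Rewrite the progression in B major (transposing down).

D G#m7 A#sus2 G7

F major down to B major is a diminished fifth; each chord root moves by that interval while the quality stays the same.
Ab: root Ab down a diminished fifth → D, giving D.
Dm7: root D down a diminished fifth → G#, giving G#m7.
Esus2: root E down a diminished fifth → A#, giving A#sus2.
Db7: root Db down a diminished fifth → G, giving G7.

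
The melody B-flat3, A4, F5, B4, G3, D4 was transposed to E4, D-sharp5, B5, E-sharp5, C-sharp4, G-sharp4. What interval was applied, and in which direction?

up an augmented fourth

From Bb3 to E4 is 4 letter names — a fourth of some quality.
Bb3 to E4 is 6 semitones, which makes it an augmented fourth; the second version is higher, so the direction is up.
Checking another pair — D4 → G#4 — gives the same interval.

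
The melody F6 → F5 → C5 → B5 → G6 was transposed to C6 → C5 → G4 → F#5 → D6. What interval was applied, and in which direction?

down a perfect fourth

From F6 to C6 is 4 letter names — a fourth of some quality.
C6 to F6 is 5 semitones, which makes it a perfect fourth; the second version is lower, so the direction is down.
Checking another pair — G6 → D6 — gives the same interval.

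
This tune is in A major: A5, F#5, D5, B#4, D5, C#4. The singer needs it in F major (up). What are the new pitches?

From A up to F is a minor sixth; apply that to each pitch.
A5 gives F6
F#5 gives D6
D5 gives Bb5
B#4 gives G#5
D5 gives Bb5
C#4 gives A4

F6 D6 Bb5 G#5 Bb5 A4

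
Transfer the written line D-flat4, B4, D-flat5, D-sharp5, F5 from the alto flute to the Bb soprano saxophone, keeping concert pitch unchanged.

Bb3 G#4 Bb4 B#4 D5

First find concert pitch: the alto flute sounds a perfect fourth below written, so D-flat4 B4 D-flat5 D-sharp5 F5 sounds Ab3 F#4 Ab4 A#4 C5.
Then write for Bb soprano saxophone: it sounds a major second below written, so the part must be a major second above concert.
Ab3 → Bb3
F#4 → G#4
Ab4 → Bb4
A#4 → B#4
C5 → D5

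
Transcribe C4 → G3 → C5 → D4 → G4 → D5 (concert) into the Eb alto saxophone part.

The Eb alto saxophone sounds a major sixth below written, so the written part must be a major sixth above concert — transpose each note up.
C4 gives A4
G3 gives E4
C5 gives A5
D4 gives B4
G4 gives E5
D5 gives B5

A4 E4 A5 B4 E5 B5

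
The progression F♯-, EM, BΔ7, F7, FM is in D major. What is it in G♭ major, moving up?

D major up to G♭ major is a diminished fourth; each chord root moves by that interval while the quality stays the same.
F♯-: root F♯ up a diminished fourth → Bb, giving Bb-.
EM: root E up a diminished fourth → Ab, giving AbM.
BΔ7: root B up a diminished fourth → Eb, giving EbΔ7.
F7: root F up a diminished fourth → Bbb, giving Bbb7.
FM: root F up a diminished fourth → Bbb, giving BbbM.

Bb- AbM EbΔ7 Bbb7 BbbM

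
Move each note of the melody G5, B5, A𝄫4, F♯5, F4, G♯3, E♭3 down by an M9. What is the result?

F4 A4 Gbb3 E4 Eb3 F#2 Db2

G5 to F4
B5 to A4
Abb4 to Gbb3
F#5 to E4
F4 to Eb3
G#3 to F#2
Eb3 to Db2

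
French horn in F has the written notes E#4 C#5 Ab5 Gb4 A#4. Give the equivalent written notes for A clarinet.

First find concert pitch: the French horn in F sounds a perfect fifth below written, so E#4 C#5 Ab5 Gb4 A#4 sounds A#3 F#4 Db5 Cb4 D#4.
Then write for A clarinet: it sounds a minor third below written, so the part must be a minor third above concert.
A#3 → C#4
F#4 → A4
Db5 → Fb5
Cb4 → Ebb4
D#4 → F#4

C#4 A4 Fb5 Ebb4 F#4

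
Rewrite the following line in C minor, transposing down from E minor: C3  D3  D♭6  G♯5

Ab2 Bb2 Bbb5 E5

From E down to C is a major third; apply that to each pitch.
C3 to Ab2
D3 to Bb2
Db6 to Bbb5
G#5 to E5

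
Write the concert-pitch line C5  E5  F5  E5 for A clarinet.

Eb5 G5 Ab5 G5

Written C4 sounds as A3 on the A clarinet, so concert pitches are written a minor third up.
C5 gives Eb5
E5 gives G5
F5 gives Ab5
E5 gives G5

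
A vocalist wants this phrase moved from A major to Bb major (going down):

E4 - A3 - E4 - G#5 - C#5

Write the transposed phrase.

F3 Bb2 F3 A4 D4

From A down to Bb is a major seventh; apply that to each pitch.
E4 gives F3
A3 gives Bb2
E4 gives F3
G#5 gives A4
C#5 gives D4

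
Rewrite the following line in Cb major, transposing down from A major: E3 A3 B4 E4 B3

Gb2 Cb3 Db4 Gb3 Db3

From A down to Cb is an augmented sixth; apply that to each pitch.
E3 becomes Gb2
A3 becomes Cb3
B4 becomes Db4
E4 becomes Gb3
B3 becomes Db3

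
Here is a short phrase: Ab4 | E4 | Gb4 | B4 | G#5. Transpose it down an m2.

G4 D#4 F4 A#4 F##5

A minor second down from Ab4 gives G4.
E4: a second down reaches D, and 1 semitone makes it D#4.
Gb4 down a minor second is F4.
B4 down a minor second is A#4.
A minor second down from G#5 gives F##5.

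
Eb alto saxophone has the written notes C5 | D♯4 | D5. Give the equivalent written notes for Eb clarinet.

C4 D#3 D4

First find concert pitch: the Eb alto saxophone sounds a major sixth below written, so C5 D♯4 D5 sounds Eb4 F#3 F4.
Then write for Eb clarinet: it sounds a minor third above written, so the part must be a minor third below concert.
Eb4 → C4
F#3 → D#3
F4 → D4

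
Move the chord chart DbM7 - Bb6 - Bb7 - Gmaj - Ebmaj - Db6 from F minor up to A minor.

F minor up to A minor is a major third; each chord root moves by that interval while the quality stays the same.
DbM7: root Db up a major third → F, giving FM7.
Bb6: root Bb up a major third → D, giving D6.
Bb7: root Bb up a major third → D, giving D7.
Gmaj: root G up a major third → B, giving Bmaj.
Ebmaj: root Eb up a major third → G, giving Gmaj.
Db6: root Db up a major third → F, giving F6.

FM7 D6 D7 Bmaj Gmaj F6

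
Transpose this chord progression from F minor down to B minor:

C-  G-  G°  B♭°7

F minor down to B minor is a diminished fifth; each chord root moves by that interval while the quality stays the same.
C-: root C down a diminished fifth → F#, giving F#-.
G-: root G down a diminished fifth → C#, giving C#-.
G°: root G down a diminished fifth → C#, giving C#°.
B♭°7: root B♭ down a diminished fifth → E, giving E°7.

F#- C#- C#° E°7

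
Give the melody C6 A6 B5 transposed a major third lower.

A major third down from C6 gives Ab5.
A major third down from A6 gives F6.
A major third down from B5 gives G5.

Ab5 F6 G5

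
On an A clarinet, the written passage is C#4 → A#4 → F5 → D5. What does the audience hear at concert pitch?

A#3 F##4 D5 B4

Written C4 on the A clarinet sounds as A3, a minor third lower; apply that shift to every note.
C#4 -> A#3
A#4 -> F##4
F5 -> D5
D5 -> B4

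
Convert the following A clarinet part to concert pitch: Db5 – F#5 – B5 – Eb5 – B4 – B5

Bb4 D#5 G#5 C5 G#4 G#5

The A clarinet sounds a minor third below written, so transpose each written note down a minor third.
Db5 -> Bb4
F#5 -> D#5
B5 -> G#5
Eb5 -> C5
B4 -> G#4
B5 -> G#5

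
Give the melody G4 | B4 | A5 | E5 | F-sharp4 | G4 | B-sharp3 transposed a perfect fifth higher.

D5 F#5 E6 B5 C#5 D5 F##4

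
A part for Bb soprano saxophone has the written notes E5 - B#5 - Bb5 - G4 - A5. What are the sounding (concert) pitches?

The Bb soprano saxophone sounds a major second below written, so transpose each written note down a major second.
E5 becomes D5
B#5 becomes A#5
Bb5 becomes Ab5
G4 becomes F4
A5 becomes G5

D5 A#5 Ab5 F4 G5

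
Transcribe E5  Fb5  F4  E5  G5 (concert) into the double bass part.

E6 Fb6 F5 E6 G6

The double bass sounds a perfect octave below written, so the written part must be a perfect octave above concert — transpose each note up.
E5 -> E6
Fb5 -> Fb6
F4 -> F5
E5 -> E6
G5 -> G6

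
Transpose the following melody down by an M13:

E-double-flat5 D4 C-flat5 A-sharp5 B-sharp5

Ebb5 to Gbb3
D4 to F2
Cb5 to Ebb3
A#5 to C#4
B#5 to D#4

Gbb3 F2 Ebb3 C#4 D#4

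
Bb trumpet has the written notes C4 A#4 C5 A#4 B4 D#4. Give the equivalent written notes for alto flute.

First find concert pitch: the Bb trumpet sounds a major second below written, so C4 A#4 C5 A#4 B4 D#4 sounds Bb3 G#4 Bb4 G#4 A4 C#4.
Then write for alto flute: it sounds a perfect fourth below written, so the part must be a perfect fourth above concert.
Bb3 → Eb4
G#4 → C#5
Bb4 → Eb5
G#4 → C#5
A4 → D5
C#4 → F#4

Eb4 C#5 Eb5 C#5 D5 F#4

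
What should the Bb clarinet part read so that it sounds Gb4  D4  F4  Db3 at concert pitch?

Written C4 sounds as Bb3 on the Bb clarinet, so concert pitches are written a major second up.
Gb4 -> Ab4
D4 -> E4
F4 -> G4
Db3 -> Eb3

Ab4 E4 G4 Eb3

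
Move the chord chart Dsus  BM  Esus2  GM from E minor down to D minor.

Csus AM Dsus2 FM

E minor down to D minor is a major second; each chord root moves by that interval while the quality stays the same.
Dsus: root D down a major second → C, giving Csus.
BM: root B down a major second → A, giving AM.
Esus2: root E down a major second → D, giving Dsus2.
GM: root G down a major second → F, giving FM.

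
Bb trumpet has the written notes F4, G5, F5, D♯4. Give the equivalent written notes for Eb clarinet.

C4 D5 C5 A#3

First find concert pitch: the Bb trumpet sounds a major second below written, so F4 G5 F5 D♯4 sounds Eb4 F5 Eb5 C#4.
Then write for Eb clarinet: it sounds a minor third above written, so the part must be a minor third below concert.
Eb4 → C4
F5 → D5
Eb5 → C5
C#4 → A#3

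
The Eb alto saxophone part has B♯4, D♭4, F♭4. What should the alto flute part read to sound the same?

First find concert pitch: the Eb alto saxophone sounds a major sixth below written, so B♯4 D♭4 F♭4 sounds D#4 Fb3 Abb3.
Then write for alto flute: it sounds a perfect fourth below written, so the part must be a perfect fourth above concert.
D#4 → G#4
Fb3 → Bbb3
Abb3 → Dbb4

G#4 Bbb3 Dbb4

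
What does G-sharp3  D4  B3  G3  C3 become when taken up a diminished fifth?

G#3: a fifth up reaches D, and 6 semitones makes it D4.
A diminished fifth up from D4 gives Ab4.
B3: a fifth up reaches F, and 6 semitones makes it F4.
G3 up a diminished fifth is Db4.
A diminished fifth up from C3 gives Gb3.

D4 Ab4 F4 Db4 Gb3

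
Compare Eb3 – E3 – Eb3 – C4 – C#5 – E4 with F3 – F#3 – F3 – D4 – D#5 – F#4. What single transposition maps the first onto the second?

up a major second

Take the first pair: Eb3 → F3. E to F spans 2 letter names, so the interval is some kind of second.
Eb3 to F3 is 2 semitones, which makes it a major second; the second version is higher, so the direction is up.
Checking another pair — E4 → F#4 — gives the same interval.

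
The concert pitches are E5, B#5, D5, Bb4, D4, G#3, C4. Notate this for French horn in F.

B5 F##6 A5 F5 A4 D#4 G4

Written C4 sounds as F3 on the French horn in F, so concert pitches are written a perfect fifth up.
E5 → B5
B#5 → F##6
D5 → A5
Bb4 → F5
D4 → A4
G#3 → D#4
C4 → G4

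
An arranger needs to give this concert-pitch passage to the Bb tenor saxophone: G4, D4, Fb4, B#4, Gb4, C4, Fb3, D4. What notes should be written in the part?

Written C4 sounds as Bb2 on the Bb tenor saxophone, so concert pitches are written a major ninth up.
G4 -> A5
D4 -> E5
Fb4 -> Gb5
B#4 -> C##6
Gb4 -> Ab5
C4 -> D5
Fb3 -> Gb4
D4 -> E5

A5 E5 Gb5 C##6 Ab5 D5 Gb4 E5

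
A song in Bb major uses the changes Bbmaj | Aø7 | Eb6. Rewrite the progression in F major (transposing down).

Bb major down to F major is a perfect fourth; each chord root moves by that interval while the quality stays the same.
Bbmaj: root Bb down a perfect fourth → F, giving Fmaj.
Aø7: root A down a perfect fourth → E, giving Eø7.
Eb6: root Eb down a perfect fourth → Bb, giving Bb6.

Fmaj Eø7 Bb6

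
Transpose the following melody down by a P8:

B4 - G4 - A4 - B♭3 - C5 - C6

B3 G3 A3 Bb2 C4 C5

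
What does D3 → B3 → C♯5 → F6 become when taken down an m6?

D3 down a minor sixth is F#2.
B3: a sixth down reaches D, and 8 semitones makes it D#3.
C#5: a sixth down reaches E, and 8 semitones makes it E#4.
A minor sixth down from F6 gives A5.

F#2 D#3 E#4 A5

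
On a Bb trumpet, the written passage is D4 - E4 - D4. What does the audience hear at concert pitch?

C4 D4 C4

Written C4 on the Bb trumpet sounds as Bb3, a major second lower; apply that shift to every note.
D4 becomes C4
E4 becomes D4
D4 becomes C4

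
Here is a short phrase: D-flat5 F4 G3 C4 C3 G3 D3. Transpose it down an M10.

Db5: a tenth down reaches B, and 16 semitones makes it Bbb3.
F4 down a major tenth is Db3.
A major tenth down from G3 gives Eb2.
A major tenth down from C4 gives Ab2.
C3: a tenth down reaches A, and 16 semitones makes it Ab1.
G3: a tenth down reaches E, and 16 semitones makes it Eb2.
A major tenth down from D3 gives Bb1.

Bbb3 Db3 Eb2 Ab2 Ab1 Eb2 Bb1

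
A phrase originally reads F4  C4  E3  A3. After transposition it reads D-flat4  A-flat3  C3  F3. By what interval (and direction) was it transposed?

From F4 to Db4 is 3 letter names — a third of some quality.
Db4 to F4 is 4 semitones, which makes it a major third; the second version is lower, so the direction is down.
Checking another pair — A3 → F3 — gives the same interval.

down a major third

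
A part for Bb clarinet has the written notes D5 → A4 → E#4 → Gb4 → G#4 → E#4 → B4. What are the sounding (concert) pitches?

Written C4 on the Bb clarinet sounds as Bb3, a major second lower; apply that shift to every note.
D5 gives C5
A4 gives G4
E#4 gives D#4
Gb4 gives Fb4
G#4 gives F#4
E#4 gives D#4
B4 gives A4

C5 G4 D#4 Fb4 F#4 D#4 A4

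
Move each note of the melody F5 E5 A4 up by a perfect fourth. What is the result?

F5: a fourth up reaches B, and 5 semitones makes it Bb5.
E5 up a perfect fourth is A5.
A4: a fourth up reaches D, and 5 semitones makes it D5.

Bb5 A5 D5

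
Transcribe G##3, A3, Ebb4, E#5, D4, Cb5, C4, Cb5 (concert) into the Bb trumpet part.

A##3 B3 Fb4 F##5 E4 Db5 D4 Db5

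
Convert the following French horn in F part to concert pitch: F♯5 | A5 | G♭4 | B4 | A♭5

B4 D5 Cb4 E4 Db5

Written C4 on the French horn in F sounds as F3, a perfect fifth lower; apply that shift to every note.
F#5 -> B4
A5 -> D5
Gb4 -> Cb4
B4 -> E4
Ab5 -> Db5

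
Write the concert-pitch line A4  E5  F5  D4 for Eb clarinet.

F#4 C#5 D5 B3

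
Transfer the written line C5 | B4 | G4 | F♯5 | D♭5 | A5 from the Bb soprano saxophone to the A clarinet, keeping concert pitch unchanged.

Db5 C5 Ab4 G5 Ebb5 Bb5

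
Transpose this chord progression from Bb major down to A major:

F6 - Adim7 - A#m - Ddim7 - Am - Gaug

Bb major down to A major is a minor second; each chord root moves by that interval while the quality stays the same.
F6: root F down a minor second → E, giving E6.
Adim7: root A down a minor second → G#, giving G#dim7.
A#m: root A# down a minor second → G##, giving G##m.
Ddim7: root D down a minor second → C#, giving C#dim7.
Am: root A down a minor second → G#, giving G#m.
Gaug: root G down a minor second → F#, giving F#aug.

E6 G#dim7 G##m C#dim7 G#m F#aug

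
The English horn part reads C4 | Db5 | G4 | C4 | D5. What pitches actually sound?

The English horn sounds a perfect fifth below written, so transpose each written note down a perfect fifth.
C4 becomes F3
Db5 becomes Gb4
G4 becomes C4
C4 becomes F3
D5 becomes G4

F3 Gb4 C4 F3 G4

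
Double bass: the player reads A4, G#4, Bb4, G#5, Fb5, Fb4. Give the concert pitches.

A3 G#3 Bb3 G#4 Fb4 Fb3

The double bass sounds a perfect octave below written, so transpose each written note down a perfect octave.
A4 gives A3
G#4 gives G#3
Bb4 gives Bb3
G#5 gives G#4
Fb5 gives Fb4
Fb4 gives Fb3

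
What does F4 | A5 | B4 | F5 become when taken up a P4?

Bb4 D6 E5 Bb5

A perfect fourth up from F4 gives Bb4.
A5 up a perfect fourth is D6.
B4: a fourth up reaches E, and 5 semitones makes it E5.
A perfect fourth up from F5 gives Bb5.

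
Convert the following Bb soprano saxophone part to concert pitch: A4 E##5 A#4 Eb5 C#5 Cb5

G4 D##5 G#4 Db5 B4 Bbb4

The Bb soprano saxophone sounds a major second below written, so transpose each written note down a major second.
A4 to G4
E##5 to D##5
A#4 to G#4
Eb5 to Db5
C#5 to B4
Cb5 to Bbb4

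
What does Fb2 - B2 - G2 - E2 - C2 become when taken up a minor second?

Gbb2 C3 Ab2 F2 Db2

Fb2 gives Gbb2
B2 gives C3
G2 gives Ab2
E2 gives F2
C2 gives Db2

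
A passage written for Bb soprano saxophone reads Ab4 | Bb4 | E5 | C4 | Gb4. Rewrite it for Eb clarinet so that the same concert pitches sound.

First find concert pitch: the Bb soprano saxophone sounds a major second below written, so Ab4 Bb4 E5 C4 Gb4 sounds Gb4 Ab4 D5 Bb3 Fb4.
Then write for Eb clarinet: it sounds a minor third above written, so the part must be a minor third below concert.
Gb4 → Eb4
Ab4 → F4
D5 → B4
Bb3 → G3
Fb4 → Db4

Eb4 F4 B4 G3 Db4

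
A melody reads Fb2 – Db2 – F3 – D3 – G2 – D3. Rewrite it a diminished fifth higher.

Fb2: a fifth up reaches C, and 6 semitones makes it Cbb3.
Db2: a fifth up reaches A, and 6 semitones makes it Abb2.
F3 up a diminished fifth is Cb4.
D3: a fifth up reaches A, and 6 semitones makes it Ab3.
G2 up a diminished fifth is Db3.
A diminished fifth up from D3 gives Ab3.

Cbb3 Abb2 Cb4 Ab3 Db3 Ab3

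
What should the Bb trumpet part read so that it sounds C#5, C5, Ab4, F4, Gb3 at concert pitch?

The Bb trumpet sounds a major second below written, so the written part must be a major second above concert — transpose each note up.
C#5 to D#5
C5 to D5
Ab4 to Bb4
F4 to G4
Gb3 to Ab3

D#5 D5 Bb4 G4 Ab3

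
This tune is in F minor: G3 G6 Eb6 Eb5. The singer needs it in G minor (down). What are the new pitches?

A2 A5 F5 F4

From F down to G is a minor seventh; apply that to each pitch.
G3 gives A2
G6 gives A5
Eb6 gives F5
Eb5 gives F4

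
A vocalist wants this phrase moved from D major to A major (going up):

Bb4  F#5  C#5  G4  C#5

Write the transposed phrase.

From D up to A is a perfect fifth; apply that to each pitch.
Bb4 → F5
F#5 → C#6
C#5 → G#5
G4 → D5
C#5 → G#5

F5 C#6 G#5 D5 G#5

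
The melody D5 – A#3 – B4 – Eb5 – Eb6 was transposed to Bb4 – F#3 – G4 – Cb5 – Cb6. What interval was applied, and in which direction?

From D5 to Bb4 is 3 letter names — a third of some quality.
Bb4 to D5 is 4 semitones, which makes it a major third; the second version is lower, so the direction is down.
Checking another pair — Eb6 → Cb6 — gives the same interval.

down a major third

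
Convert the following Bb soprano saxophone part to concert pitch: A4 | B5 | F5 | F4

G4 A5 Eb5 Eb4

The Bb soprano saxophone sounds a major second below written, so transpose each written note down a major second.
A4 becomes G4
B5 becomes A5
F5 becomes Eb5
F4 becomes Eb4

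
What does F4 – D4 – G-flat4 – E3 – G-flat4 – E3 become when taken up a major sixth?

D5 B4 Eb5 C#4 Eb5 C#4

F4 gives D5
D4 gives B4
Gb4 gives Eb5
E3 gives C#4
Gb4 gives Eb5
E3 gives C#4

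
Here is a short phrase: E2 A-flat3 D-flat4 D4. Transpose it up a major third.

G#2 C4 F4 F#4

E2: a third up reaches G, and 4 semitones makes it G#2.
A major third up from Ab3 gives C4.
Db4: a third up reaches F, and 4 semitones makes it F4.
D4 up a major third is F#4.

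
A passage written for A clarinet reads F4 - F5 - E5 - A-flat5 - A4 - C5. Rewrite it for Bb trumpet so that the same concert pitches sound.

First find concert pitch: the A clarinet sounds a minor third below written, so F4 F5 E5 A-flat5 A4 C5 sounds D4 D5 C#5 F5 F#4 A4.
Then write for Bb trumpet: it sounds a major second below written, so the part must be a major second above concert.
D4 → E4
D5 → E5
C#5 → D#5
F5 → G5
F#4 → G#4
A4 → B4

E4 E5 D#5 G5 G#4 B4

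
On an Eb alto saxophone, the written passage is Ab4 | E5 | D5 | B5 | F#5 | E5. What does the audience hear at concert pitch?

The Eb alto saxophone sounds a major sixth below written, so transpose each written note down a major sixth.
Ab4 → Cb4
E5 → G4
D5 → F4
B5 → D5
F#5 → A4
E5 → G4

Cb4 G4 F4 D5 A4 G4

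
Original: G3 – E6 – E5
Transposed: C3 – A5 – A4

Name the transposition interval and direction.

From G3 to C3 is 5 letter names — a fifth of some quality.
C3 to G3 is 7 semitones, which makes it a perfect fifth; the second version is lower, so the direction is down.
Checking another pair — E5 → A4 — gives the same interval.

down a perfect fifth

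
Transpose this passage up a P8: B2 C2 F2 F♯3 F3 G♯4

B3 C3 F3 F#4 F4 G#5

B2 → B3
C2 → C3
F2 → F3
F#3 → F#4
F3 → F4
G#4 → G#5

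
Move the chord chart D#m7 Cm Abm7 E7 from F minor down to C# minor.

A##m7 G#m Em7 B#7

F minor down to C# minor is a diminished fourth; each chord root moves by that interval while the quality stays the same.
D#m7: root D# down a diminished fourth → A##, giving A##m7.
Cm: root C down a diminished fourth → G#, giving G#m.
Abm7: root Ab down a diminished fourth → E, giving Em7.
E7: root E down a diminished fourth → B#, giving B#7.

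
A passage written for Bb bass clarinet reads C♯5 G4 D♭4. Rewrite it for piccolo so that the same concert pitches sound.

B2 F2 Cb2

First find concert pitch: the Bb bass clarinet sounds a major ninth below written, so C♯5 G4 D♭4 sounds B3 F3 Cb3.
Then write for piccolo: it sounds a perfect octave above written, so the part must be a perfect octave below concert.
B3 → B2
F3 → F2
Cb3 → Cb2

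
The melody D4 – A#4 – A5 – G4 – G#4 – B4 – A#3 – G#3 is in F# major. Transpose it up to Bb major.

From F# up to Bb is a diminished fourth; apply that to each pitch.
D4 → Gb4
A#4 → D5
A5 → Db6
G4 → Cb5
G#4 → C5
B4 → Eb5
A#3 → D4
G#3 → C4

Gb4 D5 Db6 Cb5 C5 Eb5 D4 C4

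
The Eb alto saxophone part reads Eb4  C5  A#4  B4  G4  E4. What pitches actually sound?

Gb3 Eb4 C#4 D4 Bb3 G3

Written C4 on the Eb alto saxophone sounds as Eb3, a major sixth lower; apply that shift to every note.
Eb4 → Gb3
C5 → Eb4
A#4 → C#4
B4 → D4
G4 → Bb3
E4 → G3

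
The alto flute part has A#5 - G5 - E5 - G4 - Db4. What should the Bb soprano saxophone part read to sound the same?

First find concert pitch: the alto flute sounds a perfect fourth below written, so A#5 G5 E5 G4 Db4 sounds E#5 D5 B4 D4 Ab3.
Then write for Bb soprano saxophone: it sounds a major second below written, so the part must be a major second above concert.
E#5 → F##5
D5 → E5
B4 → C#5
D4 → E4
Ab3 → Bb3

F##5 E5 C#5 E4 Bb3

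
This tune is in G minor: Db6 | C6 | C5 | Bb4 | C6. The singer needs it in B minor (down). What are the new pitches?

F5 E5 E4 D4 E5

G minor to B minor down is a minor sixth, so every note moves down by that interval.
Db6 → F5
C6 → E5
C5 → E4
Bb4 → D4
C6 → E5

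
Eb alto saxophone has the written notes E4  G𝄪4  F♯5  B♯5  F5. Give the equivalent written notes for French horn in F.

First find concert pitch: the Eb alto saxophone sounds a major sixth below written, so E4 G𝄪4 F♯5 B♯5 F5 sounds G3 B#3 A4 D#5 Ab4.
Then write for French horn in F: it sounds a perfect fifth below written, so the part must be a perfect fifth above concert.
G3 → D4
B#3 → F##4
A4 → E5
D#5 → A#5
Ab4 → Eb5

D4 F##4 E5 A#5 Eb5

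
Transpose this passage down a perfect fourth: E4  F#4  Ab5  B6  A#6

B3 C#4 Eb5 F#6 E#6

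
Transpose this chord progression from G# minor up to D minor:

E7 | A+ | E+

Bb7 Eb+ Bb+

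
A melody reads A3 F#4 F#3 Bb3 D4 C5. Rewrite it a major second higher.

B3 G#4 G#3 C4 E4 D5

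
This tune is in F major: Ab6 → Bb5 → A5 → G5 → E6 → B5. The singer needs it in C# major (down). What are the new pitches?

E6 F#5 E#5 D#5 B#5 F##5

From F down to C# is a diminished fourth; apply that to each pitch.
Ab6 to E6
Bb5 to F#5
A5 to E#5
G5 to D#5
E6 to B#5
B5 to F##5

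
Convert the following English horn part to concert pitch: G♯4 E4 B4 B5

The English horn sounds a perfect fifth below written, so transpose each written note down a perfect fifth.
G#4 gives C#4
E4 gives A3
B4 gives E4
B5 gives E5

C#4 A3 E4 E5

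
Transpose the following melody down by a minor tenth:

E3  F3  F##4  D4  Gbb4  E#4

A minor tenth down from E3 gives C#2.
F3 down a minor tenth is D2.
A minor tenth down from F##4 gives D##3.
D4: a tenth down reaches B, and 15 semitones makes it B2.
Gbb4 down a minor tenth is Ebb3.
E#4 down a minor tenth is C##3.

C#2 D2 D##3 B2 Ebb3 C##3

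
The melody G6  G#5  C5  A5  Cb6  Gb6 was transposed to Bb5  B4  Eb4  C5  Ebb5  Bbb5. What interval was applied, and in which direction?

Take the first pair: G6 → Bb5. G to B spans 6 letter names, so the interval is some kind of sixth.
Bb5 to G6 is 9 semitones, which makes it a major sixth; the second version is lower, so the direction is down.
Checking another pair — Gb6 → Bbb5 — gives the same interval.

down a major sixth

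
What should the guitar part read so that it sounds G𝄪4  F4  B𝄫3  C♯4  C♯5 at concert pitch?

Written C4 sounds as C3 on the guitar, so concert pitches are written a perfect octave up.
G##4 becomes G##5
F4 becomes F5
Bbb3 becomes Bbb4
C#4 becomes C#5
C#5 becomes C#6

G##5 F5 Bbb4 C#5 C#6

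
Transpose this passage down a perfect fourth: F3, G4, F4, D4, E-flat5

C3 D4 C4 A3 Bb4

F3: a fourth down reaches C, and 5 semitones makes it C3.
G4 down a perfect fourth is D4.
A perfect fourth down from F4 gives C4.
D4 down a perfect fourth is A3.
A perfect fourth down from Eb5 gives Bb4.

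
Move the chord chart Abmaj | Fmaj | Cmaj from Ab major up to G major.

Gmaj Emaj Bmaj

Ab major up to G major is a major seventh; each chord root moves by that interval while the quality stays the same.
Abmaj: root Ab up a major seventh → G, giving Gmaj.
Fmaj: root F up a major seventh → E, giving Emaj.
Cmaj: root C up a major seventh → B, giving Bmaj.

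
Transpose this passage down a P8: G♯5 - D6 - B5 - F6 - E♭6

G#5 down a perfect octave is G#4.
D6: an octave down reaches D, and 12 semitones makes it D5.
B5: an octave down reaches B, and 12 semitones makes it B4.
F6 down a perfect octave is F5.
A perfect octave down from Eb6 gives Eb5.

G#4 D5 B4 F5 Eb5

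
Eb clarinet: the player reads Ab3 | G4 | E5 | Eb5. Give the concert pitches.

Cb4 Bb4 G5 Gb5

The Eb clarinet sounds a minor third above written, so transpose each written note up a minor third.
Ab3 becomes Cb4
G4 becomes Bb4
E5 becomes G5
Eb5 becomes Gb5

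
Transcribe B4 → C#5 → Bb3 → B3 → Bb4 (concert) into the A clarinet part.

Written C4 sounds as A3 on the A clarinet, so concert pitches are written a minor third up.
B4 becomes D5
C#5 becomes E5
Bb3 becomes Db4
B3 becomes D4
Bb4 becomes Db5

D5 E5 Db4 D4 Db5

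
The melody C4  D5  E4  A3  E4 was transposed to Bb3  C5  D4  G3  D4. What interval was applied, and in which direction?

From C4 to Bb3 is 2 letter names — a second of some quality.
Bb3 to C4 is 2 semitones, which makes it a major second; the second version is lower, so the direction is down.
Checking another pair — E4 → D4 — gives the same interval.

down a major second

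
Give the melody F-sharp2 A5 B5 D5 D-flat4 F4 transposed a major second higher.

G#2 B5 C#6 E5 Eb4 G4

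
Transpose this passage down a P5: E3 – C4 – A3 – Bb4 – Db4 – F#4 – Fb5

A2 F3 D3 Eb4 Gb3 B3 Bbb4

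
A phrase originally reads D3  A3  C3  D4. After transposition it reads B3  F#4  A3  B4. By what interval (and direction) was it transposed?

Take the first pair: D3 → B3. D to B spans 6 letter names, so the interval is some kind of sixth.
D3 to B3 is 9 semitones, which makes it a major sixth; the second version is higher, so the direction is up.
Checking another pair — D4 → B4 — gives the same interval.

up a major sixth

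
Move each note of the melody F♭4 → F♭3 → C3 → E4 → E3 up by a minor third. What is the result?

Abb4 Abb3 Eb3 G4 G3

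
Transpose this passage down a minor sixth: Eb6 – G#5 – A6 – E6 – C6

G5 B#4 C#6 G#5 E5

Eb6 → G5
G#5 → B#4
A6 → C#6
E6 → G#5
C6 → E5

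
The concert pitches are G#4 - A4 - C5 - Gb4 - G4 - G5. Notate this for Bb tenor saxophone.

Written C4 sounds as Bb2 on the Bb tenor saxophone, so concert pitches are written a major ninth up.
G#4 -> A#5
A4 -> B5
C5 -> D6
Gb4 -> Ab5
G4 -> A5
G5 -> A6

A#5 B5 D6 Ab5 A5 A6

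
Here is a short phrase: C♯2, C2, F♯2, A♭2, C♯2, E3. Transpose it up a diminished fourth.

F2 Fb2 Bb2 Dbb3 F2 Ab3

C#2 becomes F2
C2 becomes Fb2
F#2 becomes Bb2
Ab2 becomes Dbb3
C#2 becomes F2
E3 becomes Ab3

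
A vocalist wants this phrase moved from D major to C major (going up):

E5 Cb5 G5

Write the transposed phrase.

D6 Bbb5 F6

From D up to C is a minor seventh; apply that to each pitch.
E5 gives D6
Cb5 gives Bbb5
G5 gives F6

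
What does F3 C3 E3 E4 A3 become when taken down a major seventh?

F3 becomes Gb2
C3 becomes Db2
E3 becomes F2
E4 becomes F3
A3 becomes Bb2

Gb2 Db2 F2 F3 Bb2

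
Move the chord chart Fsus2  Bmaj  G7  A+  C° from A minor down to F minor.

Dbsus2 Gmaj Eb7 F+ Ab°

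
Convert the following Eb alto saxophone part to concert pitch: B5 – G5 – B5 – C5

D5 Bb4 D5 Eb4

The Eb alto saxophone sounds a major sixth below written, so transpose each written note down a major sixth.
B5 -> D5
G5 -> Bb4
B5 -> D5
C5 -> Eb4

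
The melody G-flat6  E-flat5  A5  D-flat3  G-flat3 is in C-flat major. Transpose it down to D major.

From C-flat down to D is a diminished seventh; apply that to each pitch.
Gb6 → A5
Eb5 → F#4
A5 → B#4
Db3 → E2
Gb3 → A2

A5 F#4 B#4 E2 A2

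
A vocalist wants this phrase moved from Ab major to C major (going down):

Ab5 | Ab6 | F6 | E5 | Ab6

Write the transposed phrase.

C5 C6 A5 G#4 C6

From Ab down to C is a minor sixth; apply that to each pitch.
Ab5 → C5
Ab6 → C6
F6 → A5
E5 → G#4
Ab6 → C6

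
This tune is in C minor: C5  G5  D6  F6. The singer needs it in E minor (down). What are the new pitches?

E4 B4 F#5 A5

From C down to E is a minor sixth; apply that to each pitch.
C5 becomes E4
G5 becomes B4
D6 becomes F#5
F6 becomes A5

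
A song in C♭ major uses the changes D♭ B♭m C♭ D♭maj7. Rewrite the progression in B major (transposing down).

C♭ major down to B major is a diminished second; each chord root moves by that interval while the quality stays the same.
D♭: root D♭ down a diminished second → C#, giving C#.
B♭m: root B♭ down a diminished second → A#, giving A#m.
C♭: root C♭ down a diminished second → B, giving B.
D♭maj7: root D♭ down a diminished second → C#, giving C#maj7.

C# A#m B C#maj7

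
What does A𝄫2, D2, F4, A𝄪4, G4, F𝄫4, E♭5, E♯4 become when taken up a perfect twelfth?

Abb2 gives Ebb4
D2 gives A3
F4 gives C6
A##4 gives E##6
G4 gives D6
Fbb4 gives Cbb6
Eb5 gives Bb6
E#4 gives B#5

Ebb4 A3 C6 E##6 D6 Cbb6 Bb6 B#5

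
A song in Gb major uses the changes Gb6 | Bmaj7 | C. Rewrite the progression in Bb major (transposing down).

Gb major down to Bb major is a minor sixth; each chord root moves by that interval while the quality stays the same.
Gb6: root Gb down a minor sixth → Bb, giving Bb6.
Bmaj7: root B down a minor sixth → D#, giving D#maj7.
C: root C down a minor sixth → E, giving E.

Bb6 D#maj7 E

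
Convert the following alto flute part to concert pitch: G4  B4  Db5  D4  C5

D4 F#4 Ab4 A3 G4

The alto flute sounds a perfect fourth below written, so transpose each written note down a perfect fourth.
G4 -> D4
B4 -> F#4
Db5 -> Ab4
D4 -> A3
C5 -> G4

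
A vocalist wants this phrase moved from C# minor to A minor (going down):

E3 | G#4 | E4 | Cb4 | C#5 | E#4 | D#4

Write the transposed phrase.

C3 E4 C4 Abb3 A4 C#4 B3

From C# down to A is a major third; apply that to each pitch.
E3 to C3
G#4 to E4
E4 to C4
Cb4 to Abb3
C#5 to A4
E#4 to C#4
D#4 to B3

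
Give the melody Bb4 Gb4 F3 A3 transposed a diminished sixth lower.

Bb4 down a diminished sixth is D#4.
Gb4: a sixth down reaches B, and 7 semitones makes it B3.
F3 down a diminished sixth is A#2.
A3 down a diminished sixth is C##3.

D#4 B3 A#2 C##3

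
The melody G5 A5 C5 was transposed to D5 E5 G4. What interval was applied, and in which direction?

Take the first pair: G5 → D5. G to D spans 4 letter names, so the interval is some kind of fourth.
D5 to G5 is 5 semitones, which makes it a perfect fourth; the second version is lower, so the direction is down.
Checking another pair — C5 → G4 — gives the same interval.

down a perfect fourth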